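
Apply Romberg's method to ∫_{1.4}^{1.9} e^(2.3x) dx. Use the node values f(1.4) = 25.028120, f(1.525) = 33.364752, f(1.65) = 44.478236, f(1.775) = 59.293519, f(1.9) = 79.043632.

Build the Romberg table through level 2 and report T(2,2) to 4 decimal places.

T(0,0) (trapezoid, 1 panel, h=0.5000): 26.017938
T(1,0) (trapezoid, 2 panels, h=0.2500): 24.128528
T(2,0) (trapezoid, 4 panels, h=0.1250): 23.646548
T(1,1) = 24.128528 + (24.128528 − 26.017938)/3 = 23.498725
T(2,1) = 23.646548 + (23.646548 − 24.128528)/3 = 23.485888
T(2,2) = 23.485888 + (23.485888 − 23.498725)/15 = 23.485032

23.4850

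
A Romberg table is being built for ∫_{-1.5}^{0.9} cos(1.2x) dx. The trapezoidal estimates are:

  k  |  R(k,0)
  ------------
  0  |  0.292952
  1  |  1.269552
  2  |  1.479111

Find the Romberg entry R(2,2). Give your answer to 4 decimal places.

1.5459

Richardson extrapolation on the trapezoidal column (denominator 4−1=3):
R(1,1) = 1.269552 + (1.269552 − 0.292952)/3 = 1.595085
R(2,1) = 1.479111 + (1.479111 − 1.269552)/3 = 1.548964
R(2,2) = (16·1.548964 − 1.595085) / 15 = 1.545889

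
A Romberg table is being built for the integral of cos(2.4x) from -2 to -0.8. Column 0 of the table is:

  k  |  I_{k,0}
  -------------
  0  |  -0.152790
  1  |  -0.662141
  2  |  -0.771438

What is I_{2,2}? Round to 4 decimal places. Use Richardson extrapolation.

I_{1,1} = -0.662141 + (-0.662141 − (-0.152790))/3 = -0.831925
I_{2,1} = (4·(-0.771438) − (-0.662141)) / 3 = -0.807870
I_{2,2} = (16·(-0.807870) − (-0.831925)) / 15 = -0.806266

-0.8063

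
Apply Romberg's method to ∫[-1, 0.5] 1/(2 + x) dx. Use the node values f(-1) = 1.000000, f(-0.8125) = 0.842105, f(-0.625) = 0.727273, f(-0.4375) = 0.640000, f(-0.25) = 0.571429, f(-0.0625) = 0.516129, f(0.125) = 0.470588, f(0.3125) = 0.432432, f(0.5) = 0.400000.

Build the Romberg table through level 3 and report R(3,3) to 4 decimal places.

R(0,0) (trapezoid, 1 panel, h=1.5000): 1.050000
R(1,0) (trapezoid, 2 panels, h=0.7500): 0.953572
R(2,0) (trapezoid, 4 panels, h=0.3750): 0.925984
R(3,0) (trapezoid, 8 panels, h=0.1875): 0.918742
R(1,1) = 0.953572 + (0.953572 − 1.050000)/3 = 0.921429
R(2,1) = 0.925984 + (0.925984 − 0.953572)/3 = 0.916788
R(3,1) = 0.918742 + (0.918742 − 0.925984)/3 = 0.916328
R(2,2) = 0.916788 + (0.916788 − 0.921429)/15 = 0.916479
R(3,2) = 0.916328 + (0.916328 − 0.916788)/15 = 0.916297
R(3,3) = 0.916297 + (0.916297 − 0.916479)/63 = 0.916294

0.9163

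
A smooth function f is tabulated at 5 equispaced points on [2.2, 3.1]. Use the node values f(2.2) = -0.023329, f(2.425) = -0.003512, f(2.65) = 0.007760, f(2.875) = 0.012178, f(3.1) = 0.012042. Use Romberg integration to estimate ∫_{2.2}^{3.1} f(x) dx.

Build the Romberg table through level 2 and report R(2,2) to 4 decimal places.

R(0,0) (trapezoid, 1 panel, h=0.9000): -0.005079
R(1,0) (trapezoid, 2 panels, h=0.4500): 0.000952
R(2,0) (trapezoid, 4 panels, h=0.2250): 0.002426
R(1,1) = 0.000952 + (0.000952 − (-0.005079))/3 = 0.002962
R(2,1) = 0.002426 + (0.002426 − 0.000952)/3 = 0.002917
R(2,2) = 0.002917 + (0.002917 − 0.002962)/15 = 0.002914

0.0029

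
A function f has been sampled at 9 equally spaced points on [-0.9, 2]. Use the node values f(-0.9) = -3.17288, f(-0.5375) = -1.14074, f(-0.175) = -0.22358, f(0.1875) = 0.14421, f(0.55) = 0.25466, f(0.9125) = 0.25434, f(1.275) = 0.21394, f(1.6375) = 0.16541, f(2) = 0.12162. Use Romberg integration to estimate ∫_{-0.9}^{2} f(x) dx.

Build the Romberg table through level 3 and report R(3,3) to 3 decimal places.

-0.586

R(0,0) (trapezoid, 1 panel, h=2.9000): -4.42433
R(1,0) (trapezoid, 2 panels, h=1.4500): -1.84291
R(2,0) (trapezoid, 4 panels, h=0.7250): -0.92844
R(3,0) (trapezoid, 8 panels, h=0.3625): -0.67330
R(1,1) = -1.84291 + (-1.84291 − (-4.42433))/3 = -0.98244
R(2,1) = -0.92844 + (-0.92844 − (-1.84291))/3 = -0.62362
R(3,1) = -0.67330 + (-0.67330 − (-0.92844))/3 = -0.58825
R(2,2) = -0.62362 + (-0.62362 − (-0.98244))/15 = -0.59970
R(3,2) = -0.58825 + (-0.58825 − (-0.62362))/15 = -0.58589
R(3,3) = -0.58589 + (-0.58589 − (-0.59970))/63 = -0.58567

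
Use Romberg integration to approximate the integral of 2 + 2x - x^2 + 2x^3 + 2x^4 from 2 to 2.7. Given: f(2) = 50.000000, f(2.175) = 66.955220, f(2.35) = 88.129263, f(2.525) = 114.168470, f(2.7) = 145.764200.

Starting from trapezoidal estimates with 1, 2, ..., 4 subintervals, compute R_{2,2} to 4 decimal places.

63.9633

R_{0,0} (trapezoid, 1 panel, h=0.7000): 68.517470
R_{1,0} (trapezoid, 2 panels, h=0.3500): 65.103977
R_{2,0} (trapezoid, 4 panels, h=0.1750): 64.248634
R_{1,1} = 65.103977 + (65.103977 − 68.517470)/3 = 63.966146
R_{2,1} = 64.248634 + (64.248634 − 65.103977)/3 = 63.963520
R_{2,2} = 63.963520 + (63.963520 − 63.966146)/15 = 63.963345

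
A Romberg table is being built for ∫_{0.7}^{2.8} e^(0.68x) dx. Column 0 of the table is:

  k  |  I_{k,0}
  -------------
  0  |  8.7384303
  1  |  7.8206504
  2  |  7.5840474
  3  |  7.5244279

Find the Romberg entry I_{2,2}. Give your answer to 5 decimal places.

7.50454

Richardson extrapolation on the trapezoidal column (denominator 4−1=3):
I_{1,1} = 7.8206504 + (7.8206504 − 8.7384303)/3 = 7.5147238
I_{2,1} = (4·7.5840474 − 7.8206504) / 3 = 7.5051797
I_{2,2} = 7.5051797 + (7.5051797 − 7.5147238)/15 = 7.5045434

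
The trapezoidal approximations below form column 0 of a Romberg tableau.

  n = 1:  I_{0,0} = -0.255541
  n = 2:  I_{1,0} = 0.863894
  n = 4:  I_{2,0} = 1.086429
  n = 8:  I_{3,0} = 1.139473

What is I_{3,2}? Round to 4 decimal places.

1.1569

I_{2,1} = 1.086429 + (1.086429 − 0.863894)/3 = 1.160607
I_{3,1} = 1.139473 + (1.139473 − 1.086429)/3 = 1.157154
I_{3,2} = (16·1.157154 − 1.160607) / 15 = 1.156924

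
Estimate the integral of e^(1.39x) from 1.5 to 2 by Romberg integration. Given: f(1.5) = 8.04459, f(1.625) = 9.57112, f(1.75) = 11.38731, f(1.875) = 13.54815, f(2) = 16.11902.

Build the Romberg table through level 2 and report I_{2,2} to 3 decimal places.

5.809

I_{0,0} (trapezoid, 1 panel, h=0.5000): 6.04090
I_{1,0} (trapezoid, 2 panels, h=0.2500): 5.86728
I_{2,0} (trapezoid, 4 panels, h=0.1250): 5.82355
I_{1,1} = 5.86728 + (5.86728 − 6.04090)/3 = 5.80941
I_{2,1} = 5.82355 + (5.82355 − 5.86728)/3 = 5.80897
I_{2,2} = 5.80897 + (5.80897 − 5.80941)/15 = 5.80894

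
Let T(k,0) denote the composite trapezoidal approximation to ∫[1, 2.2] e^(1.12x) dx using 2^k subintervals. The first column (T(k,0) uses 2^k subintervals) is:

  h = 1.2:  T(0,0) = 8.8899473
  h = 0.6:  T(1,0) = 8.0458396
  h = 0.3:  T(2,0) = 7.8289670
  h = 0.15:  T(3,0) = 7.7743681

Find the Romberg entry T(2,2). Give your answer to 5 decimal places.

T(1,1) = 8.0458396 + (8.0458396 − 8.8899473)/3 = 7.7644704
T(2,1) = 7.8289670 + (7.8289670 − 8.0458396)/3 = 7.7566761
T(2,2) = (16·7.7566761 − 7.7644704) / 15 = 7.7561565

7.75616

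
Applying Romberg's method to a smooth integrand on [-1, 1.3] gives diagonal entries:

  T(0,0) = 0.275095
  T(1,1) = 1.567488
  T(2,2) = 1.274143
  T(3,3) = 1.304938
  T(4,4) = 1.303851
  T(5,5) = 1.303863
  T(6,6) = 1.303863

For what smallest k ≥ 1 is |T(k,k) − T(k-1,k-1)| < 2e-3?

k = 4

|T(1,1) − T(0,0)| = 1.292393 ≥ 2e-3
|T(2,2) − T(1,1)| = 0.293345 ≥ 2e-3
|T(3,3) − T(2,2)| = 0.030795 ≥ 2e-3
|T(4,4) − T(3,3)| = 0.001087 < 2e-3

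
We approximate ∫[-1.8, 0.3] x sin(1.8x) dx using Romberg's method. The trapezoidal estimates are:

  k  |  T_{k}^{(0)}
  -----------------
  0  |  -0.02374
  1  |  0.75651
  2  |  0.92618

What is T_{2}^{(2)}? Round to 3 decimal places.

0.980

Richardson extrapolation on the trapezoidal column (denominator 4−1=3):
T_{1}^{(1)} = 0.75651 + (0.75651 − (-0.02374))/3 = 1.01659
T_{2}^{(1)} = (4·0.92618 − 0.75651) / 3 = 0.98274
T_{2}^{(2)} = (16·0.98274 − 1.01659) / 15 = 0.98048
(Column j=1 coincides with Simpson's rule on the same nodes.)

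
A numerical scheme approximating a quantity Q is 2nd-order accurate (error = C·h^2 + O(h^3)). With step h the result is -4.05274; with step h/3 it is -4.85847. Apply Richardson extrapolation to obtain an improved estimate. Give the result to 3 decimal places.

-4.959

The leading error scales as h^2; refining by a factor of 3 reduces it by 3^2 = 9.
Extrapolated value = (9·A(h/3) − A(h)) / (9 − 1)
= (9·(-4.85847) − (-4.05274)) / 8
= -39.67349 / 8 = -4.95919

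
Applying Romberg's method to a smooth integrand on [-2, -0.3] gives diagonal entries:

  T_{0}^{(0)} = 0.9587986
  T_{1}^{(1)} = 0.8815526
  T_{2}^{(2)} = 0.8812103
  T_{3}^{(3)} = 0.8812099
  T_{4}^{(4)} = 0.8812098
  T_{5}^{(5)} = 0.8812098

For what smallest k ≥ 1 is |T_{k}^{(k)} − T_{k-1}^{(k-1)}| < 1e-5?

|T_{1}^{(1)} − T_{0}^{(0)}| = 0.0772460 ≥ 1e-5
|T_{2}^{(2)} − T_{1}^{(1)}| = 0.0003423 ≥ 1e-5
|T_{3}^{(3)} − T_{2}^{(2)}| = 0.0000004 < 1e-5

k = 3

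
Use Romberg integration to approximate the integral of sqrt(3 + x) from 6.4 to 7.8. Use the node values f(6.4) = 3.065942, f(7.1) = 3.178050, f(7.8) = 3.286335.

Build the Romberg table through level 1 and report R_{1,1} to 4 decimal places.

R_{0,0} (trapezoid, 1 panel, h=1.4000): 4.446594
R_{1,0} (trapezoid, 2 panels, h=0.7000): 4.447932
R_{1,1} = 4.447932 + (4.447932 − 4.446594)/3 = 4.448378

4.4484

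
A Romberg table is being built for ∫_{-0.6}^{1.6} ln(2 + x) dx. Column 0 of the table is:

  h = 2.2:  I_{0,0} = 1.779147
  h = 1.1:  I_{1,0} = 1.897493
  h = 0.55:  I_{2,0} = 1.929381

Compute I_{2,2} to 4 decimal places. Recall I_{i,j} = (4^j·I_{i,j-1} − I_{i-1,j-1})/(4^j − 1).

Richardson extrapolation on the trapezoidal column (denominator 4−1=3):
I_{1,1} = (4·1.897493 − 1.779147) / 3 = 1.936942
I_{2,1} = (4·1.929381 − 1.897493) / 3 = 1.940010
I_{2,2} = 1.940010 + (1.940010 − 1.936942)/15 = 1.940215
(Column j=1 coincides with Simpson's rule on the same nodes.)

1.9402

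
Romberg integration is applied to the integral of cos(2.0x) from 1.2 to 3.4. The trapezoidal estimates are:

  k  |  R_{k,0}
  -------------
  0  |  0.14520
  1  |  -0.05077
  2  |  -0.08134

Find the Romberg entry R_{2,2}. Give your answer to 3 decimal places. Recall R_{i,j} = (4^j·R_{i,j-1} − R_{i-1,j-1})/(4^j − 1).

Richardson extrapolation on the trapezoidal column (denominator 4−1=3):
R_{1,1} = -0.05077 + (-0.05077 − 0.14520)/3 = -0.11609
R_{2,1} = (4·(-0.08134) − (-0.05077)) / 3 = -0.09153
R_{2,2} = (16·(-0.09153) − (-0.11609)) / 15 = -0.08989

-0.090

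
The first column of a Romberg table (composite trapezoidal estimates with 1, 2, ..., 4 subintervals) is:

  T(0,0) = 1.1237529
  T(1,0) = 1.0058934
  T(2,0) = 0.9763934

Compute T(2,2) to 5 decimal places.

Richardson extrapolation on the trapezoidal column (denominator 4−1=3):
T(1,1) = 1.0058934 + (1.0058934 − 1.1237529)/3 = 0.9666069
T(2,1) = 0.9763934 + (0.9763934 − 1.0058934)/3 = 0.9665601
T(2,2) = 0.9665601 + (0.9665601 − 0.9666069)/15 = 0.9665570

0.96656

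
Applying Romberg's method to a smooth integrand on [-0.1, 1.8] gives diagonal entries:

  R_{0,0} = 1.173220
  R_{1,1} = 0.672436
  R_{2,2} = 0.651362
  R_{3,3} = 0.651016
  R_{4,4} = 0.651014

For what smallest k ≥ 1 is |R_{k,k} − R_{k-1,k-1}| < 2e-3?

|R_{1,1} − R_{0,0}| = 0.500784 ≥ 2e-3
|R_{2,2} − R_{1,1}| = 0.021074 ≥ 2e-3
|R_{3,3} − R_{2,2}| = 0.000346 < 2e-3

k = 3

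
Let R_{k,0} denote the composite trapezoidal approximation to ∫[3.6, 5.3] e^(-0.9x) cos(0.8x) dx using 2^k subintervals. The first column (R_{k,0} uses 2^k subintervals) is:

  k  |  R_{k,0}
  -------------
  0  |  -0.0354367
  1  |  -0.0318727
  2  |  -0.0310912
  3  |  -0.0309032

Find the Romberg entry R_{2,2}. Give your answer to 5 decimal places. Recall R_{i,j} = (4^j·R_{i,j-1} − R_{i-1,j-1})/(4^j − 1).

R_{1,1} = (4·(-0.0318727) − (-0.0354367)) / 3 = -0.0306847
R_{2,1} = -0.0310912 + (-0.0310912 − (-0.0318727))/3 = -0.0308307
R_{2,2} = (16·(-0.0308307) − (-0.0306847)) / 15 = -0.0308404

-0.03084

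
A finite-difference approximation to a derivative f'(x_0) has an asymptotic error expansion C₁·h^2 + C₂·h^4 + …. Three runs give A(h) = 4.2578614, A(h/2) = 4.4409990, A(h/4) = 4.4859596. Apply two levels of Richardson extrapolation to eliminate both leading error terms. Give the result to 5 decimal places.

4.50087

First eliminate the h^2 term (factor 2^2 = 4):
  B₁ = (4·4.4409990 − 4.2578614)/3 = 4.5020449
  B₂ = (4·4.4859596 − 4.4409990)/3 = 4.5009465
Then eliminate the h^4 term (factor 2^4 = 16):
  (16·4.5009465 − 4.5020449)/15 = 4.5008733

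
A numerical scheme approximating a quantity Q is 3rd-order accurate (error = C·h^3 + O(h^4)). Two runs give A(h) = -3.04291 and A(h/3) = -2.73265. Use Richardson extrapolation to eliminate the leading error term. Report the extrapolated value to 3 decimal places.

The leading error scales as h^3; refining by a factor of 3 reduces it by 3^3 = 27.
Extrapolated value = (27·A(h/3) − A(h)) / (27 − 1)
= (27·(-2.73265) − (-3.04291)) / 26
= -70.73864 / 26 = -2.72072

-2.721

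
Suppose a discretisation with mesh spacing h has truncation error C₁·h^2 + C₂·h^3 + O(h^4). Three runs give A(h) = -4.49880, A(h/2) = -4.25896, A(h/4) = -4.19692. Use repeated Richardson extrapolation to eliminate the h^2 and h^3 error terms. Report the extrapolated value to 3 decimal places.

-4.176

First eliminate the h^2 term (factor 2^2 = 4):
  B₁ = (4·(-4.25896) − (-4.49880))/3 = -4.17901
  B₂ = (4·(-4.19692) − (-4.25896))/3 = -4.17624
Then eliminate the h^3 term (factor 2^3 = 8):
  (8·(-4.17624) − (-4.17901))/7 = -4.17584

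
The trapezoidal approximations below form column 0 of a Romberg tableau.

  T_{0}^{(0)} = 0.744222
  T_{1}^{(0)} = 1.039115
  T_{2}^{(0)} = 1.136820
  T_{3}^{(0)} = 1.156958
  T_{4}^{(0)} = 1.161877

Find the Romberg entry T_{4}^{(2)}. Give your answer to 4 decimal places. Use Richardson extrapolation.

1.1635

Richardson extrapolation on the trapezoidal column (denominator 4−1=3):
T_{3}^{(1)} = 1.156958 + (1.156958 − 1.136820)/3 = 1.163671
T_{4}^{(1)} = (4·1.161877 − 1.156958) / 3 = 1.163517
T_{4}^{(2)} = 1.163517 + (1.163517 − 1.163671)/15 = 1.163507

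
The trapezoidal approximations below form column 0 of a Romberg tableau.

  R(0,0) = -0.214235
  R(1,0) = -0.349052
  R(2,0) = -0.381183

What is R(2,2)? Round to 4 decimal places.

-0.3918

R(1,1) = -0.349052 + (-0.349052 − (-0.214235))/3 = -0.393991
R(2,1) = (4·(-0.381183) − (-0.349052)) / 3 = -0.391893
R(2,2) = (16·(-0.391893) − (-0.393991)) / 15 = -0.391753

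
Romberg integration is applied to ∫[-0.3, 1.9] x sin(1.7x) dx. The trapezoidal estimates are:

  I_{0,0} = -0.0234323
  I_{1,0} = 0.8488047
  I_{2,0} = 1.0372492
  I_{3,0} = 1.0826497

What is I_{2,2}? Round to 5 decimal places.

1.09743

I_{1,1} = 0.8488047 + (0.8488047 − (-0.0234323))/3 = 1.1395504
I_{2,1} = (4·1.0372492 − 0.8488047) / 3 = 1.1000640
I_{2,2} = (16·1.1000640 − 1.1395504) / 15 = 1.0974316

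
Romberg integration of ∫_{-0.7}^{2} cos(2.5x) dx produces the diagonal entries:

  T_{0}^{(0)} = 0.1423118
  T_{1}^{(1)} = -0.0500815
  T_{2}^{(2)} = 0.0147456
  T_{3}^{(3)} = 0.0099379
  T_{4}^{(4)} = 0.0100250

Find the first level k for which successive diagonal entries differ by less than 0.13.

k = 2

|T_{1}^{(1)} − T_{0}^{(0)}| = 0.1923933 ≥ 0.13
|T_{2}^{(2)} − T_{1}^{(1)}| = 0.0648271 < 0.13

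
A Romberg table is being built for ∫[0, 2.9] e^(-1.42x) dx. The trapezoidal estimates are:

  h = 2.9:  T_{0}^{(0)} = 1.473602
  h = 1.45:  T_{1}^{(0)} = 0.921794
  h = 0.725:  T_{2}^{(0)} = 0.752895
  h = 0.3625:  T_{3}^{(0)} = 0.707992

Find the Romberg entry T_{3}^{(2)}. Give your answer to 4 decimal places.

0.6928

Richardson extrapolation on the trapezoidal column (denominator 4−1=3):
T_{2}^{(1)} = 0.752895 + (0.752895 − 0.921794)/3 = 0.696595
T_{3}^{(1)} = 0.707992 + (0.707992 − 0.752895)/3 = 0.693024
T_{3}^{(2)} = (16·0.693024 − 0.696595) / 15 = 0.692786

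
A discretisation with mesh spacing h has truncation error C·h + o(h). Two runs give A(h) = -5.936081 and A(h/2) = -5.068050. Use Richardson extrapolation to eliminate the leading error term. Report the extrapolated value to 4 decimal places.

-4.2000

The leading error scales as h; refining by a factor of 2 reduces it by 2^1 = 2.
Extrapolated value = (2·A(h/2) − A(h)) / (2 − 1)
= (2·(-5.068050) − (-5.936081)) / 1
= -4.200019 / 1 = -4.200019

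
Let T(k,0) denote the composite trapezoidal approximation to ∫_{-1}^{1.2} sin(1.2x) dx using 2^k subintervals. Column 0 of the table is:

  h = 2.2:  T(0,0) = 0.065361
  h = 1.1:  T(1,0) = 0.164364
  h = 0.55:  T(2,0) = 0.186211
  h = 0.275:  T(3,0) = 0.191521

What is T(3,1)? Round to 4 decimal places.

0.1933

T(3,1) = 0.191521 + (0.191521 − 0.186211)/3 = 0.193291
(Column j=1 coincides with Simpson's rule on the same nodes.)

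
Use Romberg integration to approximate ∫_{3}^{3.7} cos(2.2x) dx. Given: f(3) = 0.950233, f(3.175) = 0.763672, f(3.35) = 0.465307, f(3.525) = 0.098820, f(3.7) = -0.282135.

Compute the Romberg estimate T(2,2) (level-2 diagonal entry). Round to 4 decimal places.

0.2945

T(0,0) (trapezoid, 1 panel, h=0.7000): 0.233834
T(1,0) (trapezoid, 2 panels, h=0.3500): 0.279775
T(2,0) (trapezoid, 4 panels, h=0.1750): 0.290823
T(1,1) = 0.279775 + (0.279775 − 0.233834)/3 = 0.295089
T(2,1) = 0.290823 + (0.290823 − 0.279775)/3 = 0.294506
T(2,2) = 0.294506 + (0.294506 − 0.295089)/15 = 0.294467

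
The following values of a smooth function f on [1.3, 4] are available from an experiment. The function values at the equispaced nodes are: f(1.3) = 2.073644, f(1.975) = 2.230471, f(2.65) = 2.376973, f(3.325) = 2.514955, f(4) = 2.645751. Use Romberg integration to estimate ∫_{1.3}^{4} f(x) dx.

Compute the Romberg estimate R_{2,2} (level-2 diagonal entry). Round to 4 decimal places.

6.4024

R_{0,0} (trapezoid, 1 panel, h=2.7000): 6.371183
R_{1,0} (trapezoid, 2 panels, h=1.3500): 6.394505
R_{2,0} (trapezoid, 4 panels, h=0.6750): 6.400415
R_{1,1} = 6.394505 + (6.394505 − 6.371183)/3 = 6.402279
R_{2,1} = 6.400415 + (6.400415 − 6.394505)/3 = 6.402385
R_{2,2} = 6.402385 + (6.402385 − 6.402279)/15 = 6.402392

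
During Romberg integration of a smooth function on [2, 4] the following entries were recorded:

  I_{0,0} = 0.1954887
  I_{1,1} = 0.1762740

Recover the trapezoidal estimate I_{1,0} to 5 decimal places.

From I_{1,1} = (4·I_{1,0} − I_{0,0})/3, solve for I_{1,0}:
4·I_{1,0} = 3·0.1762740 + 0.1954887 = 0.7243107
I_{1,0} = 0.1810777

0.18108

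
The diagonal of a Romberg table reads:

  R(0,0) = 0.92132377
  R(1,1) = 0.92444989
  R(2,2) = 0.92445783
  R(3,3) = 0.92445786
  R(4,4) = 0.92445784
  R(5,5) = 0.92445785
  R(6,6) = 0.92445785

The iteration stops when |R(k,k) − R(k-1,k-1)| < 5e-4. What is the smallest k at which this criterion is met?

k = 2

|R(1,1) − R(0,0)| = 0.00312612 ≥ 5e-4
|R(2,2) − R(1,1)| = 0.00000794 < 5e-4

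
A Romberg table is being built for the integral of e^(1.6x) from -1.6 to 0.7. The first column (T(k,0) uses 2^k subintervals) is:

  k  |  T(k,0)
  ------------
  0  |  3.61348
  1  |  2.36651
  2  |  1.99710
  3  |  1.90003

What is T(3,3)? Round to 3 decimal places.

1.867

Richardson extrapolation on the trapezoidal column (denominator 4−1=3):
T(1,1) = 2.36651 + (2.36651 − 3.61348)/3 = 1.95085
T(2,1) = 1.99710 + (1.99710 − 2.36651)/3 = 1.87396
T(3,1) = (4·1.90003 − 1.99710) / 3 = 1.86767
T(2,2) = (16·1.87396 − 1.95085) / 15 = 1.86883
T(3,2) = (16·1.86767 − 1.87396) / 15 = 1.86725
T(3,3) = (64·1.86725 − 1.86883) / 63 = 1.86722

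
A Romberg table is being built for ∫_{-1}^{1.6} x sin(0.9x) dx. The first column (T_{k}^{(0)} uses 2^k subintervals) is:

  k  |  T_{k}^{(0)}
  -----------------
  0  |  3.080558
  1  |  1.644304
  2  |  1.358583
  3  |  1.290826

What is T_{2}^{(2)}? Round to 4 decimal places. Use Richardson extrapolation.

Richardson extrapolation on the trapezoidal column (denominator 4−1=3):
T_{1}^{(1)} = (4·1.644304 − 3.080558) / 3 = 1.165553
T_{2}^{(1)} = (4·1.358583 − 1.644304) / 3 = 1.263343
T_{2}^{(2)} = 1.263343 + (1.263343 − 1.165553)/15 = 1.269862

1.2699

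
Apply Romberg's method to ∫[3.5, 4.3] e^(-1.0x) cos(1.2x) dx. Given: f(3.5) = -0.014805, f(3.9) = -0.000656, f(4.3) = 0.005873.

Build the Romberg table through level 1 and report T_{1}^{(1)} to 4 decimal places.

T_{0}^{(0)} (trapezoid, 1 panel, h=0.8000): -0.003573
T_{1}^{(0)} (trapezoid, 2 panels, h=0.4000): -0.002049
T_{1}^{(1)} = -0.002049 + (-0.002049 − (-0.003573))/3 = -0.001541

-0.0015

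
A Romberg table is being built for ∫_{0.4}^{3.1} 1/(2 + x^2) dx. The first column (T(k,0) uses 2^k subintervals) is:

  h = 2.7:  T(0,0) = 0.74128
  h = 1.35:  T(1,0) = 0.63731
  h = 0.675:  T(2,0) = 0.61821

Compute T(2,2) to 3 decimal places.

Richardson extrapolation on the trapezoidal column (denominator 4−1=3):
T(1,1) = (4·0.63731 − 0.74128) / 3 = 0.60265
T(2,1) = (4·0.61821 − 0.63731) / 3 = 0.61184
T(2,2) = (16·0.61184 − 0.60265) / 15 = 0.61245

0.612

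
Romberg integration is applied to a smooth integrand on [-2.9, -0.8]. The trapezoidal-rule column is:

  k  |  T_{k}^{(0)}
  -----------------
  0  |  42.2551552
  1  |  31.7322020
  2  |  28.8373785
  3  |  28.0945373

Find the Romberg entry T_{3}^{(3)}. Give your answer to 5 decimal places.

Richardson extrapolation on the trapezoidal column (denominator 4−1=3):
T_{1}^{(1)} = 31.7322020 + (31.7322020 − 42.2551552)/3 = 28.2245509
T_{2}^{(1)} = (4·28.8373785 − 31.7322020) / 3 = 27.8724373
T_{3}^{(1)} = 28.0945373 + (28.0945373 − 28.8373785)/3 = 27.8469236
T_{2}^{(2)} = (16·27.8724373 − 28.2245509) / 15 = 27.8489631
T_{3}^{(2)} = (16·27.8469236 − 27.8724373) / 15 = 27.8452227
T_{3}^{(3)} = (64·27.8452227 − 27.8489631) / 63 = 27.8451633

27.84516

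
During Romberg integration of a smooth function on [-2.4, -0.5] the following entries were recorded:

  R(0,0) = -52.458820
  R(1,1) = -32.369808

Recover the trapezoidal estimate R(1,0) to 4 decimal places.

-37.3921

From R(1,1) = (4·R(1,0) − R(0,0))/3, solve for R(1,0):
4·R(1,0) = 3·(-32.369808) + (-52.458820) = -149.568244
R(1,0) = -37.392061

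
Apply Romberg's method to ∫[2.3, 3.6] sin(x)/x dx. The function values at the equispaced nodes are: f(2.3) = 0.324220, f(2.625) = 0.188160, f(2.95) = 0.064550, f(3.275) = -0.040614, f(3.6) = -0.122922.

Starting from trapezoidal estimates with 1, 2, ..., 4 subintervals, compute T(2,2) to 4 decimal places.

0.0997

T(0,0) (trapezoid, 1 panel, h=1.3000): 0.130844
T(1,0) (trapezoid, 2 panels, h=0.6500): 0.107379
T(2,0) (trapezoid, 4 panels, h=0.3250): 0.101642
T(1,1) = 0.107379 + (0.107379 − 0.130844)/3 = 0.099557
T(2,1) = 0.101642 + (0.101642 − 0.107379)/3 = 0.099730
T(2,2) = 0.099730 + (0.099730 − 0.099557)/15 = 0.099742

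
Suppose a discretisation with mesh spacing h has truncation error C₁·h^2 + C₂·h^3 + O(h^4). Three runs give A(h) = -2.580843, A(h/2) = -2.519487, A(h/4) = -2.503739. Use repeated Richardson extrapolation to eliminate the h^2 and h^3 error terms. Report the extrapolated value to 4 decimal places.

First eliminate the h^2 term (factor 2^2 = 4):
  B₁ = (4·(-2.519487) − (-2.580843))/3 = -2.499035
  B₂ = (4·(-2.503739) − (-2.519487))/3 = -2.498490
Then eliminate the h^3 term (factor 2^3 = 8):
  (8·(-2.498490) − (-2.499035))/7 = -2.498412

-2.4984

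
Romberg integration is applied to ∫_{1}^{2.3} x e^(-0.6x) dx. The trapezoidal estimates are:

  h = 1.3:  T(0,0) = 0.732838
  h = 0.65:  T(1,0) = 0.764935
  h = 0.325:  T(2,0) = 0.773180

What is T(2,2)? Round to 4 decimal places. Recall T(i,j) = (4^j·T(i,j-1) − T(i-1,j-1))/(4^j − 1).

T(1,1) = 0.764935 + (0.764935 − 0.732838)/3 = 0.775634
T(2,1) = (4·0.773180 − 0.764935) / 3 = 0.775928
T(2,2) = (16·0.775928 − 0.775634) / 15 = 0.775948

0.7759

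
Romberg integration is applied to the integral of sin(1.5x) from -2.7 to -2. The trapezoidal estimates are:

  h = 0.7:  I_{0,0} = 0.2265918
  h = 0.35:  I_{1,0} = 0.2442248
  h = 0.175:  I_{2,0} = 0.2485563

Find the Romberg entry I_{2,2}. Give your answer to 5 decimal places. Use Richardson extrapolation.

Richardson extrapolation on the trapezoidal column (denominator 4−1=3):
I_{1,1} = (4·0.2442248 − 0.2265918) / 3 = 0.2501025
I_{2,1} = 0.2485563 + (0.2485563 − 0.2442248)/3 = 0.2500001
I_{2,2} = (16·0.2500001 − 0.2501025) / 15 = 0.2499933

0.24999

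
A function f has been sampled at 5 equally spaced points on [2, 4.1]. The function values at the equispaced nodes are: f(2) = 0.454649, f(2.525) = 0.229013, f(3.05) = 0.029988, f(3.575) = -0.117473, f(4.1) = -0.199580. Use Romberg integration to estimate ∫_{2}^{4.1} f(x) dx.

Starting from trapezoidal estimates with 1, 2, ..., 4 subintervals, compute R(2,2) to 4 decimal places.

0.1333

R(0,0) (trapezoid, 1 panel, h=2.1000): 0.267822
R(1,0) (trapezoid, 2 panels, h=1.0500): 0.165399
R(2,0) (trapezoid, 4 panels, h=0.5250): 0.141258
R(1,1) = 0.165399 + (0.165399 − 0.267822)/3 = 0.131258
R(2,1) = 0.141258 + (0.141258 − 0.165399)/3 = 0.133211
R(2,2) = 0.133211 + (0.133211 − 0.131258)/15 = 0.133341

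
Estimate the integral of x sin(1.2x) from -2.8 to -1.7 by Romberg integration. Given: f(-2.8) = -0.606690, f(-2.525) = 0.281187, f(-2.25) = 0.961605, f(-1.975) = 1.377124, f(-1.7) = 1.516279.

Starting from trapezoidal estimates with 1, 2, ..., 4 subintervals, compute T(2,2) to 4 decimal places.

0.8674

T(0,0) (trapezoid, 1 panel, h=1.1000): 0.500274
T(1,0) (trapezoid, 2 panels, h=0.5500): 0.779020
T(2,0) (trapezoid, 4 panels, h=0.2750): 0.845545
T(1,1) = 0.779020 + (0.779020 − 0.500274)/3 = 0.871935
T(2,1) = 0.845545 + (0.845545 − 0.779020)/3 = 0.867720
T(2,2) = 0.867720 + (0.867720 − 0.871935)/15 = 0.867439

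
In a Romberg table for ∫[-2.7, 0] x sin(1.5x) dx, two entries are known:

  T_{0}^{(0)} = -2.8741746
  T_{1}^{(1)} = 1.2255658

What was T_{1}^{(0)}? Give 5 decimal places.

0.20063

From T_{1}^{(1)} = (4·T_{1}^{(0)} − T_{0}^{(0)})/3, solve for T_{1}^{(0)}:
4·T_{1}^{(0)} = 3·1.2255658 + (-2.8741746) = 0.8025228
T_{1}^{(0)} = 0.2006307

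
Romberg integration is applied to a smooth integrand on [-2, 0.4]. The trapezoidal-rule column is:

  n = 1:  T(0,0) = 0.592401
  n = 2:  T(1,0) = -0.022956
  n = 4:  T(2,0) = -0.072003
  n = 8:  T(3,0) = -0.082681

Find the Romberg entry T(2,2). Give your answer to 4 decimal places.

-0.0790

Richardson extrapolation on the trapezoidal column (denominator 4−1=3):
T(1,1) = (4·(-0.022956) − 0.592401) / 3 = -0.228075
T(2,1) = -0.072003 + (-0.072003 − (-0.022956))/3 = -0.088352
T(2,2) = -0.088352 + (-0.088352 − (-0.228075))/15 = -0.079037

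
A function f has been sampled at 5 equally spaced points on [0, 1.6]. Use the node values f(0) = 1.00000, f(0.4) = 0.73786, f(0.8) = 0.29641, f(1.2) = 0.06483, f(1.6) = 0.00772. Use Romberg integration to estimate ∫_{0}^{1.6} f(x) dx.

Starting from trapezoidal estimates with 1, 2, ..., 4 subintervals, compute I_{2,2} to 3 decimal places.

I_{0,0} (trapezoid, 1 panel, h=1.6000): 0.80618
I_{1,0} (trapezoid, 2 panels, h=0.8000): 0.64022
I_{2,0} (trapezoid, 4 panels, h=0.4000): 0.64118
I_{1,1} = 0.64022 + (0.64022 − 0.80618)/3 = 0.58490
I_{2,1} = 0.64118 + (0.64118 − 0.64022)/3 = 0.64150
I_{2,2} = 0.64150 + (0.64150 − 0.58490)/15 = 0.64527

0.645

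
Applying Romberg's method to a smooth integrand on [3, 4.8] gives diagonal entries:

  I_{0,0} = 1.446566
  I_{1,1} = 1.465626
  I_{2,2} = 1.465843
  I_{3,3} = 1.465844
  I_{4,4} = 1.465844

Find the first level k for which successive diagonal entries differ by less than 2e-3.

|I_{1,1} − I_{0,0}| = 0.019060 ≥ 2e-3
|I_{2,2} − I_{1,1}| = 0.000217 < 2e-3

k = 2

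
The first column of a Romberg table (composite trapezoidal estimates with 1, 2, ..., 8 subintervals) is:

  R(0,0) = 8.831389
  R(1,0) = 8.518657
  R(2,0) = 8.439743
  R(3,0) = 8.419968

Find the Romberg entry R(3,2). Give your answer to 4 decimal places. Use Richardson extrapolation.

Richardson extrapolation on the trapezoidal column (denominator 4−1=3):
R(2,1) = (4·8.439743 − 8.518657) / 3 = 8.413438
R(3,1) = 8.419968 + (8.419968 − 8.439743)/3 = 8.413376
R(3,2) = (16·8.413376 − 8.413438) / 15 = 8.413372

8.4134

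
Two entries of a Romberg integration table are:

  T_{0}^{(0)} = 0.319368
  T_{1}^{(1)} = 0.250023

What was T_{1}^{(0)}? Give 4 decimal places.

0.2674

From T_{1}^{(1)} = (4·T_{1}^{(0)} − T_{0}^{(0)})/3, solve for T_{1}^{(0)}:
4·T_{1}^{(0)} = 3·0.250023 + 0.319368 = 1.069437
T_{1}^{(0)} = 0.267359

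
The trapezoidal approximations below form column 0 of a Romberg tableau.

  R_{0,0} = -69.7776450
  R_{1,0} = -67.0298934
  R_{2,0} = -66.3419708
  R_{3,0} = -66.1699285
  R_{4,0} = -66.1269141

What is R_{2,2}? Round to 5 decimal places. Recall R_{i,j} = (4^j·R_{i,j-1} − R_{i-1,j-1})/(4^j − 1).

-66.11258

Richardson extrapolation on the trapezoidal column (denominator 4−1=3):
R_{1,1} = -67.0298934 + (-67.0298934 − (-69.7776450))/3 = -66.1139762
R_{2,1} = (4·(-66.3419708) − (-67.0298934)) / 3 = -66.1126633
R_{2,2} = (16·(-66.1126633) − (-66.1139762)) / 15 = -66.1125758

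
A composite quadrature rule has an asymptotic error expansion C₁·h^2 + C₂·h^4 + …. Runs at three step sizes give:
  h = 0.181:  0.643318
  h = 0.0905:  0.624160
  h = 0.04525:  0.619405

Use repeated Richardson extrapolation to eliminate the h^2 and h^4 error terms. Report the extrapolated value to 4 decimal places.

0.6178

First eliminate the h^2 term (factor 2^2 = 4):
  B₁ = (4·0.624160 − 0.643318)/3 = 0.617774
  B₂ = (4·0.619405 − 0.624160)/3 = 0.617820
Then eliminate the h^4 term (factor 2^4 = 16):
  (16·0.617820 − 0.617774)/15 = 0.617823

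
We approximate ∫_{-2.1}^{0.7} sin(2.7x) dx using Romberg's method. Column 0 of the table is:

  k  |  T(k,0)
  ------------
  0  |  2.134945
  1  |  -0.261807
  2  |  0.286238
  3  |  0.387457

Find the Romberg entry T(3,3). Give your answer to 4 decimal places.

0.4156

Richardson extrapolation on the trapezoidal column (denominator 4−1=3):
T(1,1) = -0.261807 + (-0.261807 − 2.134945)/3 = -1.060724
T(2,1) = (4·0.286238 − (-0.261807)) / 3 = 0.468920
T(3,1) = (4·0.387457 − 0.286238) / 3 = 0.421197
T(2,2) = (16·0.468920 − (-1.060724)) / 15 = 0.570896
T(3,2) = (16·0.421197 − 0.468920) / 15 = 0.418015
T(3,3) = (64·0.418015 − 0.570896) / 63 = 0.415588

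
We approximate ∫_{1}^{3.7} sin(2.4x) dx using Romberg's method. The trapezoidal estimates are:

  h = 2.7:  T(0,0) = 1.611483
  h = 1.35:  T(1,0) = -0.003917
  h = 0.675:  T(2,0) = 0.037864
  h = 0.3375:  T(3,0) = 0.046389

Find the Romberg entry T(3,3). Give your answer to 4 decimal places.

0.0484

Richardson extrapolation on the trapezoidal column (denominator 4−1=3):
T(1,1) = (4·(-0.003917) − 1.611483) / 3 = -0.542384
T(2,1) = (4·0.037864 − (-0.003917)) / 3 = 0.051791
T(3,1) = (4·0.046389 − 0.037864) / 3 = 0.049231
T(2,2) = (16·0.051791 − (-0.542384)) / 15 = 0.091403
T(3,2) = (16·0.049231 − 0.051791) / 15 = 0.049060
T(3,3) = 0.049060 + (0.049060 − 0.091403)/63 = 0.048388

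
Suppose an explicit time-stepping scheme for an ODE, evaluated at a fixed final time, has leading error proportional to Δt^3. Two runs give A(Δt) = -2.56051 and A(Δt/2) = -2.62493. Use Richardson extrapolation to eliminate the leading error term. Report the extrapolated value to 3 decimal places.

Extrapolated value = (8·A(Δt/2) − A(Δt)) / (8 − 1)
= (8·(-2.62493) − (-2.56051)) / 7
= -18.43893 / 7 = -2.63413

-2.634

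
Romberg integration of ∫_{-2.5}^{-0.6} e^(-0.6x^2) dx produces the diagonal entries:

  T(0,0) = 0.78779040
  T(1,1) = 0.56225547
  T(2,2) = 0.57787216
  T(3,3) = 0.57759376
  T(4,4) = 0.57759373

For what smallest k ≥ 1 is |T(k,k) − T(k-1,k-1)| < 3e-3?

k = 3

|T(1,1) − T(0,0)| = 0.22553493 ≥ 3e-3
|T(2,2) − T(1,1)| = 0.01561669 ≥ 3e-3
|T(3,3) − T(2,2)| = 0.00027840 < 3e-3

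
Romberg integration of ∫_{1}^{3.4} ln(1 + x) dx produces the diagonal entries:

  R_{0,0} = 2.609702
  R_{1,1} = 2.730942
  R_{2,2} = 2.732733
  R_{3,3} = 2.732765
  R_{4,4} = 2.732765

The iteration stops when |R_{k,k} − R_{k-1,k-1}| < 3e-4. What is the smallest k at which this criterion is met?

|R_{1,1} − R_{0,0}| = 0.121240 ≥ 3e-4
|R_{2,2} − R_{1,1}| = 0.001791 ≥ 3e-4
|R_{3,3} − R_{2,2}| = 0.000032 < 3e-4

k = 3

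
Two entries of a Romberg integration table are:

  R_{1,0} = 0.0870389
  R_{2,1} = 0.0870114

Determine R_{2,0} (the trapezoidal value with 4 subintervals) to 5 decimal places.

0.08702

From R_{2,1} = (4·R_{2,0} − R_{1,0})/3, solve for R_{2,0}:
4·R_{2,0} = 3·0.0870114 + 0.0870389 = 0.3480731
R_{2,0} = 0.0870183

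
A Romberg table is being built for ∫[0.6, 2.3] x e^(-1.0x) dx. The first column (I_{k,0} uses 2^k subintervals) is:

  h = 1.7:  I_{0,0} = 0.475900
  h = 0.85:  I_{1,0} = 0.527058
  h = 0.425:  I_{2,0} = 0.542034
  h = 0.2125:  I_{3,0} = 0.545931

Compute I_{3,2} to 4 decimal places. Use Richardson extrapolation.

0.5472

I_{2,1} = (4·0.542034 − 0.527058) / 3 = 0.547026
I_{3,1} = (4·0.545931 − 0.542034) / 3 = 0.547230
I_{3,2} = (16·0.547230 − 0.547026) / 15 = 0.547244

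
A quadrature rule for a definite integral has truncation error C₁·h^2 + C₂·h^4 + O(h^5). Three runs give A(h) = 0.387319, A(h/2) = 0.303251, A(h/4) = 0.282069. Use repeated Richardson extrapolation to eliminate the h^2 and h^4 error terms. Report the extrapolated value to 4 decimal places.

First eliminate the h^2 term (factor 2^2 = 4):
  B₁ = (4·0.303251 − 0.387319)/3 = 0.275228
  B₂ = (4·0.282069 − 0.303251)/3 = 0.275008
Then eliminate the h^4 term (factor 2^4 = 16):
  (16·0.275008 − 0.275228)/15 = 0.274993

0.2750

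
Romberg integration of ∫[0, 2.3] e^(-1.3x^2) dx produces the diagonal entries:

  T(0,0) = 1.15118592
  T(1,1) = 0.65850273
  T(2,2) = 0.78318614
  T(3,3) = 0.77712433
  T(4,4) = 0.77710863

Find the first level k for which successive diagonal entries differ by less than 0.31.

k = 2

|T(1,1) − T(0,0)| = 0.49268319 ≥ 0.31
|T(2,2) − T(1,1)| = 0.12468341 < 0.31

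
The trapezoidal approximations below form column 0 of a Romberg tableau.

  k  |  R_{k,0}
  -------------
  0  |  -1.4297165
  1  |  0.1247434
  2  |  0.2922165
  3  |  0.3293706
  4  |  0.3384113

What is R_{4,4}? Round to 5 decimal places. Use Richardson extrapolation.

0.34140

Richardson extrapolation on the trapezoidal column (denominator 4−1=3):
R_{1,1} = 0.1247434 + (0.1247434 − (-1.4297165))/3 = 0.6428967
R_{2,1} = (4·0.2922165 − 0.1247434) / 3 = 0.3480409
R_{3,1} = 0.3293706 + (0.3293706 − 0.2922165)/3 = 0.3417553
R_{4,1} = 0.3384113 + (0.3384113 − 0.3293706)/3 = 0.3414249
R_{2,2} = 0.3480409 + (0.3480409 − 0.6428967)/15 = 0.3283838
R_{3,2} = (16·0.3417553 − 0.3480409) / 15 = 0.3413363
R_{4,2} = (16·0.3414249 − 0.3417553) / 15 = 0.3414029
R_{3,3} = (64·0.3413363 − 0.3283838) / 63 = 0.3415419
R_{4,3} = (64·0.3414029 − 0.3413363) / 63 = 0.3414040
R_{4,4} = (256·0.3414040 − 0.3415419) / 255 = 0.3414035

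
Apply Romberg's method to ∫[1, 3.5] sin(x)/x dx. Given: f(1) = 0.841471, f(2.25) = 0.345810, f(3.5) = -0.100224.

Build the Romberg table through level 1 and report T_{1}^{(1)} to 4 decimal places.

T_{0}^{(0)} (trapezoid, 1 panel, h=2.5000): 0.926559
T_{1}^{(0)} (trapezoid, 2 panels, h=1.2500): 0.895542
T_{1}^{(1)} = 0.895542 + (0.895542 − 0.926559)/3 = 0.885203

0.8852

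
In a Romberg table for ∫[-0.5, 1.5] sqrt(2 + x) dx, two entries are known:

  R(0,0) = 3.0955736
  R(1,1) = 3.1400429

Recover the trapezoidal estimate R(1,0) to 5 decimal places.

From R(1,1) = (4·R(1,0) − R(0,0))/3, solve for R(1,0):
4·R(1,0) = 3·3.1400429 + 3.0955736 = 12.5157023
R(1,0) = 3.1289256

3.12893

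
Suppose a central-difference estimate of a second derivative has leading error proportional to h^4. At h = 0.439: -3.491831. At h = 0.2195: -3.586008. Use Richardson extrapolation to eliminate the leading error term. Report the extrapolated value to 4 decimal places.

-3.5923

The leading error scales as h^4; refining by a factor of 2 reduces it by 2^4 = 16.
Extrapolated value = (16·A(h/2) − A(h)) / (16 − 1)
= (16·(-3.586008) − (-3.491831)) / 15
= -53.884297 / 15 = -3.592286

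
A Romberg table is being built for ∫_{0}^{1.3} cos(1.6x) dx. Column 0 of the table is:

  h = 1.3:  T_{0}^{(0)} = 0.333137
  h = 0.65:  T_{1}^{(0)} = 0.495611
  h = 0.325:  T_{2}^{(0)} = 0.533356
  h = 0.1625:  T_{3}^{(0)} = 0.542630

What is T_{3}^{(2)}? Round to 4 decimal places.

T_{2}^{(1)} = (4·0.533356 − 0.495611) / 3 = 0.545938
T_{3}^{(1)} = 0.542630 + (0.542630 − 0.533356)/3 = 0.545721
T_{3}^{(2)} = (16·0.545721 − 0.545938) / 15 = 0.545707
(Column j=1 coincides with Simpson's rule on the same nodes.)

0.5457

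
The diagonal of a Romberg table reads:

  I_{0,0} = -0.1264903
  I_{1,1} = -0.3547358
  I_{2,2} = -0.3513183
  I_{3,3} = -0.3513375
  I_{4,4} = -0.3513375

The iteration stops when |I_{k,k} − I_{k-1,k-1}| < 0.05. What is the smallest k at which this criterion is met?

|I_{1,1} − I_{0,0}| = 0.2282455 ≥ 0.05
|I_{2,2} − I_{1,1}| = 0.0034175 < 0.05

k = 2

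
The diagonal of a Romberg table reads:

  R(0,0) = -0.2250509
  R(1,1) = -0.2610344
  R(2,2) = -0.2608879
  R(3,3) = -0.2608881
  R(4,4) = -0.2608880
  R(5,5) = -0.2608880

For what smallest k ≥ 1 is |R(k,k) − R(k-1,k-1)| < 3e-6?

k = 3

|R(1,1) − R(0,0)| = 0.0359835 ≥ 3e-6
|R(2,2) − R(1,1)| = 0.0001465 ≥ 3e-6
|R(3,3) − R(2,2)| = 0.0000002 < 3e-6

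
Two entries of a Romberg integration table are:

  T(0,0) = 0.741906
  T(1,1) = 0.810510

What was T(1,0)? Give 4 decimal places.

0.7934

From T(1,1) = (4·T(1,0) − T(0,0))/3, solve for T(1,0):
4·T(1,0) = 3·0.810510 + 0.741906 = 3.173436
T(1,0) = 0.793359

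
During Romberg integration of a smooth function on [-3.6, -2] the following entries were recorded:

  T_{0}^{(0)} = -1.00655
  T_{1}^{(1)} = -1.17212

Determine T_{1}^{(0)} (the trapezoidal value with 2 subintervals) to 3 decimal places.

-1.131

From T_{1}^{(1)} = (4·T_{1}^{(0)} − T_{0}^{(0)})/3, solve for T_{1}^{(0)}:
4·T_{1}^{(0)} = 3·(-1.17212) + (-1.00655) = -4.52291
T_{1}^{(0)} = -1.13073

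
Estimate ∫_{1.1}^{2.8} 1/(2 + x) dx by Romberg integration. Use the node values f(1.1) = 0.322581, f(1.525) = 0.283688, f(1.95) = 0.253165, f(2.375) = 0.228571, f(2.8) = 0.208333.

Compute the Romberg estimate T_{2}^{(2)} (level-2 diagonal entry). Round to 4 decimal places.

0.4372

T_{0}^{(0)} (trapezoid, 1 panel, h=1.7000): 0.451277
T_{1}^{(0)} (trapezoid, 2 panels, h=0.8500): 0.440829
T_{2}^{(0)} (trapezoid, 4 panels, h=0.4250): 0.438124
T_{1}^{(1)} = 0.440829 + (0.440829 − 0.451277)/3 = 0.437346
T_{2}^{(1)} = 0.438124 + (0.438124 − 0.440829)/3 = 0.437222
T_{2}^{(2)} = 0.437222 + (0.437222 − 0.437346)/15 = 0.437214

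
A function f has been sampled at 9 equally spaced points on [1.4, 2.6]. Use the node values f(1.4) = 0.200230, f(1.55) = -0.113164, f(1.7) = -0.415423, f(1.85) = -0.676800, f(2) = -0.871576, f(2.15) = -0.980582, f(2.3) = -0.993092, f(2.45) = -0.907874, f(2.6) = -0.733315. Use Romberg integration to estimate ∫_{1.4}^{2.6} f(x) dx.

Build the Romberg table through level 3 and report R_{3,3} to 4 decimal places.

R_{0,0} (trapezoid, 1 panel, h=1.2000): -0.319851
R_{1,0} (trapezoid, 2 panels, h=0.6000): -0.682871
R_{2,0} (trapezoid, 4 panels, h=0.3000): -0.763990
R_{3,0} (trapezoid, 8 panels, h=0.1500): -0.783758
R_{1,1} = -0.682871 + (-0.682871 − (-0.319851))/3 = -0.803878
R_{2,1} = -0.763990 + (-0.763990 − (-0.682871))/3 = -0.791030
R_{3,1} = -0.783758 + (-0.783758 − (-0.763990))/3 = -0.790347
R_{2,2} = -0.791030 + (-0.791030 − (-0.803878))/15 = -0.790173
R_{3,2} = -0.790347 + (-0.790347 − (-0.791030))/15 = -0.790301
R_{3,3} = -0.790301 + (-0.790301 − (-0.790173))/63 = -0.790303

-0.7903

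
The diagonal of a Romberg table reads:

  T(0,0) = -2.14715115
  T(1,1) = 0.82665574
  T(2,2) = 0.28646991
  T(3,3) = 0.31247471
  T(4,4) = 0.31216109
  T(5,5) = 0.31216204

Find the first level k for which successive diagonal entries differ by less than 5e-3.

k = 4

|T(1,1) − T(0,0)| = 2.97380689 ≥ 5e-3
|T(2,2) − T(1,1)| = 0.54018583 ≥ 5e-3
|T(3,3) − T(2,2)| = 0.02600480 ≥ 5e-3
|T(4,4) − T(3,3)| = 0.00031362 < 5e-3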